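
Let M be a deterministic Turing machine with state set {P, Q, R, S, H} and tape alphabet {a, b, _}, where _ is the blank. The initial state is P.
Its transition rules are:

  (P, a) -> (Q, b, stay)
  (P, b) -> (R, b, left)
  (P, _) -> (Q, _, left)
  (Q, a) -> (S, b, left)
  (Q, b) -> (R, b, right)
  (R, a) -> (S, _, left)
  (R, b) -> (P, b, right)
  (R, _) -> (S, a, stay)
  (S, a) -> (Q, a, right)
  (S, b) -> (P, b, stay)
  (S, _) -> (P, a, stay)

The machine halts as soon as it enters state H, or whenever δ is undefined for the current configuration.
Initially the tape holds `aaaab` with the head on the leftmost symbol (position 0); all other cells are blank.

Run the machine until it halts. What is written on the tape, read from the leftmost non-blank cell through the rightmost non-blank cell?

P | __[a]aaab__   read a → write b, move stay, go to Q
Q | __[b]aaab__   read b → write b, move right, go to R
R | __b[a]aab__   read a → write _, move left, go to S
S | __[b]_aab__   read b → write b, move stay, go to P
P | __[b]_aab__   read b → write b, move left, go to R
R | _[_]b_aab__   read _ → write a, move stay, go to S
S | _[a]b_aab__   read a → write a, move right, go to Q
Q | _a[b]_aab__   read b → write b, move right, go to R
R | _ab[_]aab__   read _ → write a, move stay, go to S
S | _ab[a]aab__   read a → write a, move right, go to Q
Q | _aba[a]ab__   read a → write b, move left, go to S
S | _ab[a]bab__   read a → write a, move right, go to Q
Q | _aba[b]ab__   read b → write b, move right, go to R
R | _abab[a]b__   read a → write _, move left, go to S
S | _aba[b]_b__   read b → write b, move stay, go to P
P | _aba[b]_b__   read b → write b, move left, go to R
R | _ab[a]b_b__   read a → write _, move left, go to S
S | _a[b]_b_b__   read b → write b, move stay, go to P
P | _a[b]_b_b__   read b → write b, move left, go to R
R | _[a]b_b_b__   read a → write _, move left, go to S
S | [_]_b_b_b__   read _ → write a, move stay, go to P
P | [a]_b_b_b__   read a → write b, move stay, go to Q
Q | [b]_b_b_b__   read b → write b, move right, go to R
R | b[_]b_b_b__   read _ → write a, move stay, go to S
S | b[a]b_b_b__   read a → write a, move right, go to Q
Q | ba[b]_b_b__   read b → write b, move right, go to R
R | bab[_]b_b__   read _ → write a, move stay, go to S
S | bab[a]b_b__   read a → write a, move right, go to Q
Q | baba[b]_b__   read b → write b, move right, go to R
R | babab[_]b__   read _ → write a, move stay, go to S
S | babab[a]b__   read a → write a, move right, go to Q
Q | bababa[b]__   read b → write b, move right, go to R
R | bababab[_]_   read _ → write a, move stay, go to S
S | bababab[a]_   read a → write a, move right, go to Q
Q | babababa[_]
The non-blank tape span at halt is babababa.

babababa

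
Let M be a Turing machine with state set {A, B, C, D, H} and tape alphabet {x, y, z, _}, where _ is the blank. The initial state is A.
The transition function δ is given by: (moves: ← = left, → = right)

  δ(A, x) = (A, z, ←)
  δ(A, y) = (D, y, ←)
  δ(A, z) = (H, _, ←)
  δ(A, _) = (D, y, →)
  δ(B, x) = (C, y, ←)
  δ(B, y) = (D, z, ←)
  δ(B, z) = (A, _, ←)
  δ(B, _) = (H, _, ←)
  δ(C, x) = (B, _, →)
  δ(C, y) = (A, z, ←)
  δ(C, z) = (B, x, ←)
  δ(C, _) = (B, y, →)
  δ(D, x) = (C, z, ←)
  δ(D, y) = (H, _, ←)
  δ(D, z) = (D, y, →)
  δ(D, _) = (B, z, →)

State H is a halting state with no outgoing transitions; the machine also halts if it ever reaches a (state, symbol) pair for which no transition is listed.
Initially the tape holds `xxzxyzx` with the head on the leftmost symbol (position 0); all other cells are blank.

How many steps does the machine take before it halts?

17

state=A head=0 tape=__[x]xzxyzx   (A,x)→(A,z,←)
state=A head=-1 tape=_[_]zxzxyzx   (A,_)→(D,y,→)
state=D head=0 tape=_y[z]xzxyzx   (D,z)→(D,y,→)
state=D head=1 tape=_yy[x]zxyzx   (D,x)→(C,z,←)
state=C head=0 tape=_y[y]zzxyzx   (C,y)→(A,z,←)
state=A head=-1 tape=_[y]zzzxyzx   (A,y)→(D,y,←)
state=D head=-2 tape=[_]yzzzxyzx   (D,_)→(B,z,→)
state=B head=-1 tape=z[y]zzzxyzx   (B,y)→(D,z,←)
state=D head=-2 tape=[z]zzzzxyzx   (D,z)→(D,y,→)
state=D head=-1 tape=y[z]zzzxyzx   (D,z)→(D,y,→)
state=D head=0 tape=yy[z]zzxyzx   (D,z)→(D,y,→)
state=D head=1 tape=yyy[z]zxyzx   (D,z)→(D,y,→)
state=D head=2 tape=yyyy[z]xyzx   (D,z)→(D,y,→)
state=D head=3 tape=yyyyy[x]yzx   (D,x)→(C,z,←)
state=C head=2 tape=yyyy[y]zyzx   (C,y)→(A,z,←)
state=A head=1 tape=yyy[y]zzyzx   (A,y)→(D,y,←)
state=D head=0 tape=yy[y]yzzyzx   (D,y)→(H,_,←)
state=H head=-1 tape=y[y]_yzzyzx
M halts after 17 transitions.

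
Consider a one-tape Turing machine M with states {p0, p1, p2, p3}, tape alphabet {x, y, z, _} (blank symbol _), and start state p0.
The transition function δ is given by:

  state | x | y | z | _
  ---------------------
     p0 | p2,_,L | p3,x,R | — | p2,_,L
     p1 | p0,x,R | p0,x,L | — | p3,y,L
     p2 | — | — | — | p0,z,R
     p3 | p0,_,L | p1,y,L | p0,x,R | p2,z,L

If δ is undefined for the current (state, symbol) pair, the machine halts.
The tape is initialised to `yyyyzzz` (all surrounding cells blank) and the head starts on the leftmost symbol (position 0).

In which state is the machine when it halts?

state=p0 head=0 tape=[y]yyyzzz   (p0,y)→(p3,x,R)
state=p3 head=1 tape=x[y]yyzzz   (p3,y)→(p1,y,L)
state=p1 head=0 tape=[x]yyyzzz   (p1,x)→(p0,x,R)
state=p0 head=1 tape=x[y]yyzzz   (p0,y)→(p3,x,R)
state=p3 head=2 tape=xx[y]yzzz   (p3,y)→(p1,y,L)
state=p1 head=1 tape=x[x]yyzzz   (p1,x)→(p0,x,R)
state=p0 head=2 tape=xx[y]yzzz   (p0,y)→(p3,x,R)
state=p3 head=3 tape=xxx[y]zzz   (p3,y)→(p1,y,L)
state=p1 head=2 tape=xx[x]yzzz   (p1,x)→(p0,x,R)
state=p0 head=3 tape=xxx[y]zzz   (p0,y)→(p3,x,R)
state=p3 head=4 tape=xxxx[z]zz   (p3,z)→(p0,x,R)
state=p0 head=5 tape=xxxxx[z]z
No transition is defined for (p0, z); M halts in state p0.

p0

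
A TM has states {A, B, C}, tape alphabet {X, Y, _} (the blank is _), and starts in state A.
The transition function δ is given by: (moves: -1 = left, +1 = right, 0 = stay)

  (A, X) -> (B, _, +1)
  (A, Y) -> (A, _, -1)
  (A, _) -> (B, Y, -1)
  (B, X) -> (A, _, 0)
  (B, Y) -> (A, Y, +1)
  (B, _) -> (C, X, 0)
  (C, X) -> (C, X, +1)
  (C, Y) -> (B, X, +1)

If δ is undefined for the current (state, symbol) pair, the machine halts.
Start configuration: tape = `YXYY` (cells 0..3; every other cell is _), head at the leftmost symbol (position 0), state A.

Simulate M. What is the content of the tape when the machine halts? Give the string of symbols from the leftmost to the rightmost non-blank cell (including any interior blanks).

A | __[Y]XYY_   read Y → write _, move -1, go to A
A | _[_]_XYY_   read _ → write Y, move -1, go to B
B | [_]Y_XYY_   read _ → write X, move 0, go to C
C | [X]Y_XYY_   read X → write X, move +1, go to C
C | X[Y]_XYY_   read Y → write X, move +1, go to B
B | XX[_]XYY_   read _ → write X, move 0, go to C
C | XX[X]XYY_   read X → write X, move +1, go to C
C | XXX[X]YY_   read X → write X, move +1, go to C
C | XXXX[Y]Y_   read Y → write X, move +1, go to B
B | XXXXX[Y]_   read Y → write Y, move +1, go to A
A | XXXXXY[_]   read _ → write Y, move -1, go to B
B | XXXXX[Y]Y   read Y → write Y, move +1, go to A
A | XXXXXY[Y]   read Y → write _, move -1, go to A
A | XXXXX[Y]_   read Y → write _, move -1, go to A
A | XXXX[X]__   read X → write _, move +1, go to B
B | XXXX_[_]_   read _ → write X, move 0, go to C
C | XXXX_[X]_   read X → write X, move +1, go to C
C | XXXX_X[_]
The non-blank tape span at halt is XXXX_X.

XXXX_X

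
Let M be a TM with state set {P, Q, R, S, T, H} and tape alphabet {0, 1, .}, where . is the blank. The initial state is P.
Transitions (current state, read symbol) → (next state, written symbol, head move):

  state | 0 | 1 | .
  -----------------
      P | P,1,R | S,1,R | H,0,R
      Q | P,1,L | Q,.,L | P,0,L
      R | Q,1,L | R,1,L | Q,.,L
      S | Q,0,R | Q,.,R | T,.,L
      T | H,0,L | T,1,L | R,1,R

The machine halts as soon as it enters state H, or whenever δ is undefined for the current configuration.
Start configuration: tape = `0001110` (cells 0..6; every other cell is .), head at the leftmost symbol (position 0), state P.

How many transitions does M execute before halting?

state=P head=0 tape=[0]001110..   (P,0)→(P,1,R)
state=P head=1 tape=1[0]01110..   (P,0)→(P,1,R)
state=P head=2 tape=11[0]1110..   (P,0)→(P,1,R)
state=P head=3 tape=111[1]110..   (P,1)→(S,1,R)
state=S head=4 tape=1111[1]10..   (S,1)→(Q,.,R)
state=Q head=5 tape=1111.[1]0..   (Q,1)→(Q,.,L)
state=Q head=4 tape=1111[.].0..   (Q,.)→(P,0,L)
state=P head=3 tape=111[1]0.0..   (P,1)→(S,1,R)
state=S head=4 tape=1111[0].0..   (S,0)→(Q,0,R)
state=Q head=5 tape=11110[.]0..   (Q,.)→(P,0,L)
state=P head=4 tape=1111[0]00..   (P,0)→(P,1,R)
state=P head=5 tape=11111[0]0..   (P,0)→(P,1,R)
state=P head=6 tape=111111[0]..   (P,0)→(P,1,R)
state=P head=7 tape=1111111[.].   (P,.)→(H,0,R)
state=H head=8 tape=11111110[.]
M halts after 14 transitions.

14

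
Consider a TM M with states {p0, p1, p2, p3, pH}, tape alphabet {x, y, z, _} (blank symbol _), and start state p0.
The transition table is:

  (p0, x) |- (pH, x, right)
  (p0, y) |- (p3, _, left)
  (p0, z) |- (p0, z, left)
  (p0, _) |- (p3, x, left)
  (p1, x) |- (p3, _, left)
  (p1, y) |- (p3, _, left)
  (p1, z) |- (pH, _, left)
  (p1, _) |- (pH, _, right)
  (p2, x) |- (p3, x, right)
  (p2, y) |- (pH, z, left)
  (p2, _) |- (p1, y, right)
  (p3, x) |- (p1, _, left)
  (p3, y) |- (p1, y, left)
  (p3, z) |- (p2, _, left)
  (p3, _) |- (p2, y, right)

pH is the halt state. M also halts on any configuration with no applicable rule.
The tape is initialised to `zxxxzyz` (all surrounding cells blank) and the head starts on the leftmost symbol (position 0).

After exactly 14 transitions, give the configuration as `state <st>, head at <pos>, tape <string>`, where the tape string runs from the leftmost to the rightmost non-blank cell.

state=p0 head=0 tape=___[z]xxxzyz   (p0,z)→(p0,z,left)
state=p0 head=-1 tape=__[_]zxxxzyz   (p0,_)→(p3,x,left)
state=p3 head=-2 tape=_[_]xzxxxzyz   (p3,_)→(p2,y,right)
state=p2 head=-1 tape=_y[x]zxxxzyz   (p2,x)→(p3,x,right)
state=p3 head=0 tape=_yx[z]xxxzyz   (p3,z)→(p2,_,left)
state=p2 head=-1 tape=_y[x]_xxxzyz   (p2,x)→(p3,x,right)
state=p3 head=0 tape=_yx[_]xxxzyz   (p3,_)→(p2,y,right)
state=p2 head=1 tape=_yxy[x]xxzyz   (p2,x)→(p3,x,right)
state=p3 head=2 tape=_yxyx[x]xzyz   (p3,x)→(p1,_,left)
state=p1 head=1 tape=_yxy[x]_xzyz   (p1,x)→(p3,_,left)
state=p3 head=0 tape=_yx[y]__xzyz   (p3,y)→(p1,y,left)
state=p1 head=-1 tape=_y[x]y__xzyz   (p1,x)→(p3,_,left)
state=p3 head=-2 tape=_[y]_y__xzyz   (p3,y)→(p1,y,left)
state=p1 head=-3 tape=[_]y_y__xzyz   (p1,_)→(pH,_,right)
state=pH head=-2 tape=_[y]_y__xzyz
After 14 steps: state pH, head at -2, tape y_y__xzyz.

state pH, head at -2, tape y_y__xzyz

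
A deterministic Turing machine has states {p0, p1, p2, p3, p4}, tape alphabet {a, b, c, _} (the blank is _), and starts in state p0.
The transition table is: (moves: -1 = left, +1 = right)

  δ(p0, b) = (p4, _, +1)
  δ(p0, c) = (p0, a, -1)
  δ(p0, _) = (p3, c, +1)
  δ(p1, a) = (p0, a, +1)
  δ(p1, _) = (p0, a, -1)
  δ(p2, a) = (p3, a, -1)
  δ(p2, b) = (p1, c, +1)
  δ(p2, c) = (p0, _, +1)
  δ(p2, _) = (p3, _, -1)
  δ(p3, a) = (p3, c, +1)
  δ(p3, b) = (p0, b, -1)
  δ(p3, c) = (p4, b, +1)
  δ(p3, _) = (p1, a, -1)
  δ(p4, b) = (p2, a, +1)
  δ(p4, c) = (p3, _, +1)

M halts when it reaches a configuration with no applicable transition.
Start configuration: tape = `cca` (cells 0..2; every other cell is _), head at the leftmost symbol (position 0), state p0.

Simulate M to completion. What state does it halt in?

p4

p0 | _[c]ca   read c → write a, move -1, go to p0
p0 | [_]aca   read _ → write c, move +1, go to p3
p3 | c[a]ca   read a → write c, move +1, go to p3
p3 | cc[c]a   read c → write b, move +1, go to p4
p4 | ccb[a]
No transition is defined for (p4, a); M halts in state p4.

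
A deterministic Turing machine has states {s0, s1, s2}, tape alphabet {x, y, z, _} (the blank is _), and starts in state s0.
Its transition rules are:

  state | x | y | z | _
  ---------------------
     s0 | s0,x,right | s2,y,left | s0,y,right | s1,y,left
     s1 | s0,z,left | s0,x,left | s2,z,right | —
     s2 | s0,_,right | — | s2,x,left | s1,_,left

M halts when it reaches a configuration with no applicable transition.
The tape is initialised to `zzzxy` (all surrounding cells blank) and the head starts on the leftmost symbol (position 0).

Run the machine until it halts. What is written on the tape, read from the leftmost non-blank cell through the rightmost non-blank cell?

state=s0 head=0 tape=[z]zzxy   (s0,z)→(s0,y,right)
state=s0 head=1 tape=y[z]zxy   (s0,z)→(s0,y,right)
state=s0 head=2 tape=yy[z]xy   (s0,z)→(s0,y,right)
state=s0 head=3 tape=yyy[x]y   (s0,x)→(s0,x,right)
state=s0 head=4 tape=yyyx[y]   (s0,y)→(s2,y,left)
state=s2 head=3 tape=yyy[x]y   (s2,x)→(s0,_,right)
state=s0 head=4 tape=yyy_[y]   (s0,y)→(s2,y,left)
state=s2 head=3 tape=yyy[_]y   (s2,_)→(s1,_,left)
state=s1 head=2 tape=yy[y]_y   (s1,y)→(s0,x,left)
state=s0 head=1 tape=y[y]x_y   (s0,y)→(s2,y,left)
state=s2 head=0 tape=[y]yx_y
The non-blank tape span at halt is yyx_y.

yyx_y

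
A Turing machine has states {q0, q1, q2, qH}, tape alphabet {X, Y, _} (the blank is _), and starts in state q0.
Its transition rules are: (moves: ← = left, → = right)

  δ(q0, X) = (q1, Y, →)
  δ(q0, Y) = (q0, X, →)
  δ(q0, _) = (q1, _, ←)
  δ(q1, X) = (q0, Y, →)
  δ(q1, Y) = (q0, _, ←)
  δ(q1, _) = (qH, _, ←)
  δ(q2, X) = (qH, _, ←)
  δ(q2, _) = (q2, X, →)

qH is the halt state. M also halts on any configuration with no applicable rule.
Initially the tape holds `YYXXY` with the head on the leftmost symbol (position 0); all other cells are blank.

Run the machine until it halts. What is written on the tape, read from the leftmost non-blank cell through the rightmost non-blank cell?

XY

q0 | [Y]YXXY_   read Y → write X, move →, go to q0
q0 | X[Y]XXY_   read Y → write X, move →, go to q0
q0 | XX[X]XY_   read X → write Y, move →, go to q1
q1 | XXY[X]Y_   read X → write Y, move →, go to q0
q0 | XXYY[Y]_   read Y → write X, move →, go to q0
q0 | XXYYX[_]   read _ → write _, move ←, go to q1
q1 | XXYY[X]_   read X → write Y, move →, go to q0
q0 | XXYYY[_]   read _ → write _, move ←, go to q1
q1 | XXYY[Y]_   read Y → write _, move ←, go to q0
q0 | XXY[Y]__   read Y → write X, move →, go to q0
q0 | XXYX[_]_   read _ → write _, move ←, go to q1
q1 | XXY[X]__   read X → write Y, move →, go to q0
q0 | XXYY[_]_   read _ → write _, move ←, go to q1
q1 | XXY[Y]__   read Y → write _, move ←, go to q0
q0 | XX[Y]___   read Y → write X, move →, go to q0
q0 | XXX[_]__   read _ → write _, move ←, go to q1
q1 | XX[X]___   read X → write Y, move →, go to q0
q0 | XXY[_]__   read _ → write _, move ←, go to q1
q1 | XX[Y]___   read Y → write _, move ←, go to q0
q0 | X[X]____   read X → write Y, move →, go to q1
q1 | XY[_]___   read _ → write _, move ←, go to qH
qH | X[Y]____
The non-blank tape span at halt is XY.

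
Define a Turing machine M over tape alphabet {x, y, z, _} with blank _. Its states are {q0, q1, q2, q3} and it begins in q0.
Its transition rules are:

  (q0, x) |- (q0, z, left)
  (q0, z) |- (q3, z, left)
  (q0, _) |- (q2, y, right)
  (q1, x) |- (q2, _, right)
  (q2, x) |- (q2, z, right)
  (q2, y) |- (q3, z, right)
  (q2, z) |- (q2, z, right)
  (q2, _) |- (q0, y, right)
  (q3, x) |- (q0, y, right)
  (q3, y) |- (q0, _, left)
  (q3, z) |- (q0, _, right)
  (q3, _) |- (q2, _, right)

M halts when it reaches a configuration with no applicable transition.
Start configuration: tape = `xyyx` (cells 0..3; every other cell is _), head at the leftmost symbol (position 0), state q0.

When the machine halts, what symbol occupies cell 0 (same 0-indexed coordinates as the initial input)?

q0 | _[x]yyx   read x → write z, move left, go to q0
q0 | [_]zyyx   read _ → write y, move right, go to q2
q2 | y[z]yyx   read z → write z, move right, go to q2
q2 | yz[y]yx   read y → write z, move right, go to q3
q3 | yzz[y]x   read y → write _, move left, go to q0
q0 | yz[z]_x   read z → write z, move left, go to q3
q3 | y[z]z_x   read z → write _, move right, go to q0
q0 | y_[z]_x   read z → write z, move left, go to q3
q3 | y[_]z_x   read _ → write _, move right, go to q2
q2 | y_[z]_x   read z → write z, move right, go to q2
q2 | y_z[_]x   read _ → write y, move right, go to q0
q0 | y_zy[x]   read x → write z, move left, go to q0
q0 | y_z[y]z
Cell 0 holds _ when M halts.

_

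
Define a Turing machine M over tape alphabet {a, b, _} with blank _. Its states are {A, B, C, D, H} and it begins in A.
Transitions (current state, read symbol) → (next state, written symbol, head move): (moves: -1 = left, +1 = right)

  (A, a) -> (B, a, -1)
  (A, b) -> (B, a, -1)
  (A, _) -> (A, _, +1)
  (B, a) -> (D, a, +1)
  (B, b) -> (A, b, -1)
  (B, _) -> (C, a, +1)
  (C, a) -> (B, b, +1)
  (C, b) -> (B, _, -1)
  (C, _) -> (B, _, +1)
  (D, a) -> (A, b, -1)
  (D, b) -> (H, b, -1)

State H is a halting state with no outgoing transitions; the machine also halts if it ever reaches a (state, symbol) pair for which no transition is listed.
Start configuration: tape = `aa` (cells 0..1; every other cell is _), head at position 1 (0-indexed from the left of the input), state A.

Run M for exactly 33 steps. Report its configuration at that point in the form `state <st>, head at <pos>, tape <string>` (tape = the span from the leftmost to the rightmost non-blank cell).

state=A head=1 tape=_____a[a]   (A,a)→(B,a,-1)
state=B head=0 tape=_____[a]a   (B,a)→(D,a,+1)
state=D head=1 tape=_____a[a]   (D,a)→(A,b,-1)
state=A head=0 tape=_____[a]b   (A,a)→(B,a,-1)
state=B head=-1 tape=____[_]ab   (B,_)→(C,a,+1)
state=C head=0 tape=____a[a]b   (C,a)→(B,b,+1)
state=B head=1 tape=____ab[b]   (B,b)→(A,b,-1)
state=A head=0 tape=____a[b]b   (A,b)→(B,a,-1)
state=B head=-1 tape=____[a]ab   (B,a)→(D,a,+1)
state=D head=0 tape=____a[a]b   (D,a)→(A,b,-1)
state=A head=-1 tape=____[a]bb   (A,a)→(B,a,-1)
state=B head=-2 tape=___[_]abb   (B,_)→(C,a,+1)
state=C head=-1 tape=___a[a]bb   (C,a)→(B,b,+1)
state=B head=0 tape=___ab[b]b   (B,b)→(A,b,-1)
state=A head=-1 tape=___a[b]bb   (A,b)→(B,a,-1)
state=B head=-2 tape=___[a]abb   (B,a)→(D,a,+1)
state=D head=-1 tape=___a[a]bb   (D,a)→(A,b,-1)
state=A head=-2 tape=___[a]bbb   (A,a)→(B,a,-1)
state=B head=-3 tape=__[_]abbb   (B,_)→(C,a,+1)
state=C head=-2 tape=__a[a]bbb   (C,a)→(B,b,+1)
state=B head=-1 tape=__ab[b]bb   (B,b)→(A,b,-1)
state=A head=-2 tape=__a[b]bbb   (A,b)→(B,a,-1)
state=B head=-3 tape=__[a]abbb   (B,a)→(D,a,+1)
state=D head=-2 tape=__a[a]bbb   (D,a)→(A,b,-1)
state=A head=-3 tape=__[a]bbbb   (A,a)→(B,a,-1)
state=B head=-4 tape=_[_]abbbb   (B,_)→(C,a,+1)
state=C head=-3 tape=_a[a]bbbb   (C,a)→(B,b,+1)
state=B head=-2 tape=_ab[b]bbb   (B,b)→(A,b,-1)
state=A head=-3 tape=_a[b]bbbb   (A,b)→(B,a,-1)
state=B head=-4 tape=_[a]abbbb   (B,a)→(D,a,+1)
state=D head=-3 tape=_a[a]bbbb   (D,a)→(A,b,-1)
state=A head=-4 tape=_[a]bbbbb   (A,a)→(B,a,-1)
state=B head=-5 tape=[_]abbbbb   (B,_)→(C,a,+1)
state=C head=-4 tape=a[a]bbbbb
After 33 steps: state C, head at -4, tape aabbbbb.

state C, head at -4, tape aabbbbb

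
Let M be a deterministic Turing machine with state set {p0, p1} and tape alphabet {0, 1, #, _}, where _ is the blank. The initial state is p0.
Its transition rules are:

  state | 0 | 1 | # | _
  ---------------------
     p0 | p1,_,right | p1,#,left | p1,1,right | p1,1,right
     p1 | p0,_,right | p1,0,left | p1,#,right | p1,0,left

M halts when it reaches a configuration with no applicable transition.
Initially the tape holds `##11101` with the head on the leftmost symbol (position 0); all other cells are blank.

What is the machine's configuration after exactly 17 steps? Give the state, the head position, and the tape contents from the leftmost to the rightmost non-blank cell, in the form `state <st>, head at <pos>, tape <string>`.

state p0, head at 5, tape 1#___01

p0 | [#]#11101   read # → write 1, move right, go to p1
p1 | 1[#]11101   read # → write #, move right, go to p1
p1 | 1#[1]1101   read 1 → write 0, move left, go to p1
p1 | 1[#]01101   read # → write #, move right, go to p1
p1 | 1#[0]1101   read 0 → write _, move right, go to p0
p0 | 1#_[1]101   read 1 → write #, move left, go to p1
p1 | 1#[_]#101   read _ → write 0, move left, go to p1
p1 | 1[#]0#101   read # → write #, move right, go to p1
p1 | 1#[0]#101   read 0 → write _, move right, go to p0
p0 | 1#_[#]101   read # → write 1, move right, go to p1
p1 | 1#_1[1]01   read 1 → write 0, move left, go to p1
p1 | 1#_[1]001   read 1 → write 0, move left, go to p1
p1 | 1#[_]0001   read _ → write 0, move left, go to p1
p1 | 1[#]00001   read # → write #, move right, go to p1
p1 | 1#[0]0001   read 0 → write _, move right, go to p0
p0 | 1#_[0]001   read 0 → write _, move right, go to p1
p1 | 1#__[0]01   read 0 → write _, move right, go to p0
p0 | 1#___[0]1
After 17 steps: state p0, head at 5, tape 1#___01.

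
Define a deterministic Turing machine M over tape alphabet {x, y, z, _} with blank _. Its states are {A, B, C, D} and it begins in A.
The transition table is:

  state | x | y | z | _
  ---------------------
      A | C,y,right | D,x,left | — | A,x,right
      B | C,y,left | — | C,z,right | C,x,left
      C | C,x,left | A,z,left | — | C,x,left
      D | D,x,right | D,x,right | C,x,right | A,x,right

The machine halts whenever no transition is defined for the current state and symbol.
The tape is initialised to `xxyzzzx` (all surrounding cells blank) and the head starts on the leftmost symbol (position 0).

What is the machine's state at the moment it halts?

A

state=A head=0 tape=_[x]xyzzzx   (A,x)→(C,y,right)
state=C head=1 tape=_y[x]yzzzx   (C,x)→(C,x,left)
state=C head=0 tape=_[y]xyzzzx   (C,y)→(A,z,left)
state=A head=-1 tape=[_]zxyzzzx   (A,_)→(A,x,right)
state=A head=0 tape=x[z]xyzzzx
No transition is defined for (A, z); M halts in state A.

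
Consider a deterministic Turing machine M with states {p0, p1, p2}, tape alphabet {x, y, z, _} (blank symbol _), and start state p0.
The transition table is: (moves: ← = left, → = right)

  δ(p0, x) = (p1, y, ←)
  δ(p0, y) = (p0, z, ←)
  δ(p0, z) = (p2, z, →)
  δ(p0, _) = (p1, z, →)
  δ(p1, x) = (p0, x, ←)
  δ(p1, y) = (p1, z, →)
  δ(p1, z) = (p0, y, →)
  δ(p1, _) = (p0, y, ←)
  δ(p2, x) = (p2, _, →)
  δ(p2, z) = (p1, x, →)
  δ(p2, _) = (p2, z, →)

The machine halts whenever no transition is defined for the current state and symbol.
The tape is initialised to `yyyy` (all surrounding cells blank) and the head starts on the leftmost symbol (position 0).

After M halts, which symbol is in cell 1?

z

p0 | __[y]yyy__   read y → write z, move ←, go to p0
p0 | _[_]zyyy__   read _ → write z, move →, go to p1
p1 | _z[z]yyy__   read z → write y, move →, go to p0
p0 | _zy[y]yy__   read y → write z, move ←, go to p0
p0 | _z[y]zyy__   read y → write z, move ←, go to p0
p0 | _[z]zzyy__   read z → write z, move →, go to p2
p2 | _z[z]zyy__   read z → write x, move →, go to p1
p1 | _zx[z]yy__   read z → write y, move →, go to p0
p0 | _zxy[y]y__   read y → write z, move ←, go to p0
p0 | _zx[y]zy__   read y → write z, move ←, go to p0
p0 | _z[x]zzy__   read x → write y, move ←, go to p1
p1 | _[z]yzzy__   read z → write y, move →, go to p0
p0 | _y[y]zzy__   read y → write z, move ←, go to p0
p0 | _[y]zzzy__   read y → write z, move ←, go to p0
p0 | [_]zzzzy__   read _ → write z, move →, go to p1
p1 | z[z]zzzy__   read z → write y, move →, go to p0
p0 | zy[z]zzy__   read z → write z, move →, go to p2
p2 | zyz[z]zy__   read z → write x, move →, go to p1
p1 | zyzx[z]y__   read z → write y, move →, go to p0
p0 | zyzxy[y]__   read y → write z, move ←, go to p0
p0 | zyzx[y]z__   read y → write z, move ←, go to p0
p0 | zyz[x]zz__   read x → write y, move ←, go to p1
p1 | zy[z]yzz__   read z → write y, move →, go to p0
p0 | zyy[y]zz__   read y → write z, move ←, go to p0
p0 | zy[y]zzz__   read y → write z, move ←, go to p0
p0 | z[y]zzzz__   read y → write z, move ←, go to p0
p0 | [z]zzzzz__   read z → write z, move →, go to p2
p2 | z[z]zzzz__   read z → write x, move →, go to p1
p1 | zx[z]zzz__   read z → write y, move →, go to p0
p0 | zxy[z]zz__   read z → write z, move →, go to p2
p2 | zxyz[z]z__   read z → write x, move →, go to p1
p1 | zxyzx[z]__   read z → write y, move →, go to p0
p0 | zxyzxy[_]_   read _ → write z, move →, go to p1
p1 | zxyzxyz[_]   read _ → write y, move ←, go to p0
p0 | zxyzxy[z]y   read z → write z, move →, go to p2
p2 | zxyzxyz[y]
Cell 1 holds z when M halts.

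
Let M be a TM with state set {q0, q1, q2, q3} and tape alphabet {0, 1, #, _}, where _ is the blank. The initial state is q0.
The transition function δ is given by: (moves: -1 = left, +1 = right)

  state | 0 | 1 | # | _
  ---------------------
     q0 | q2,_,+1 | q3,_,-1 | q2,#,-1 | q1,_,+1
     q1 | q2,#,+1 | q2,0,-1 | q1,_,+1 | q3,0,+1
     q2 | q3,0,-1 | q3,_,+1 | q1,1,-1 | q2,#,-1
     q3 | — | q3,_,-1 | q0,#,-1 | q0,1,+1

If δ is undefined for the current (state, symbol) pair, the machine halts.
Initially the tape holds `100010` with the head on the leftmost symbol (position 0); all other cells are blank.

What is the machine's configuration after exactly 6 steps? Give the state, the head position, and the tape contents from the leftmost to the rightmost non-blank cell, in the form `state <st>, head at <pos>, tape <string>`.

q0 | _[1]00010   read 1 → write _, move -1, go to q3
q3 | [_]_00010   read _ → write 1, move +1, go to q0
q0 | 1[_]00010   read _ → write _, move +1, go to q1
q1 | 1_[0]0010   read 0 → write #, move +1, go to q2
q2 | 1_#[0]010   read 0 → write 0, move -1, go to q3
q3 | 1_[#]0010   read # → write #, move -1, go to q0
q0 | 1[_]#0010
After 6 steps: state q0, head at 0, tape 1_#0010.

state q0, head at 0, tape 1_#0010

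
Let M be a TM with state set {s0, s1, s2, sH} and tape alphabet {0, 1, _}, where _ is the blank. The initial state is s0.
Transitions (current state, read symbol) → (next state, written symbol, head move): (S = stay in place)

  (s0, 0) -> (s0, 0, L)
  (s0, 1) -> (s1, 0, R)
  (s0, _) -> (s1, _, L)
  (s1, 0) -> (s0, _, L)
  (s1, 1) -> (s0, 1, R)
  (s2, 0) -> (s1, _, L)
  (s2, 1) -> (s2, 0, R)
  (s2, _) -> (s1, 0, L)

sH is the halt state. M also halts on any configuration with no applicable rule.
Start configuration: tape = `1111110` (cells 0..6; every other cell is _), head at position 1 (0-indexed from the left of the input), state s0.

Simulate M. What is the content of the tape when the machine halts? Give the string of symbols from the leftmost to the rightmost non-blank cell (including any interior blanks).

s0 | __1[1]11110   read 1 → write 0, move R, go to s1
s1 | __10[1]1110   read 1 → write 1, move R, go to s0
s0 | __101[1]110   read 1 → write 0, move R, go to s1
s1 | __1010[1]10   read 1 → write 1, move R, go to s0
s0 | __10101[1]0   read 1 → write 0, move R, go to s1
s1 | __101010[0]   read 0 → write _, move L, go to s0
s0 | __10101[0]_   read 0 → write 0, move L, go to s0
s0 | __1010[1]0_   read 1 → write 0, move R, go to s1
s1 | __10100[0]_   read 0 → write _, move L, go to s0
s0 | __1010[0]__   read 0 → write 0, move L, go to s0
s0 | __101[0]0__   read 0 → write 0, move L, go to s0
s0 | __10[1]00__   read 1 → write 0, move R, go to s1
s1 | __100[0]0__   read 0 → write _, move L, go to s0
s0 | __10[0]_0__   read 0 → write 0, move L, go to s0
s0 | __1[0]0_0__   read 0 → write 0, move L, go to s0
s0 | __[1]00_0__   read 1 → write 0, move R, go to s1
s1 | __0[0]0_0__   read 0 → write _, move L, go to s0
s0 | __[0]_0_0__   read 0 → write 0, move L, go to s0
s0 | _[_]0_0_0__   read _ → write _, move L, go to s1
s1 | [_]_0_0_0__
The non-blank tape span at halt is 0_0_0.

0_0_0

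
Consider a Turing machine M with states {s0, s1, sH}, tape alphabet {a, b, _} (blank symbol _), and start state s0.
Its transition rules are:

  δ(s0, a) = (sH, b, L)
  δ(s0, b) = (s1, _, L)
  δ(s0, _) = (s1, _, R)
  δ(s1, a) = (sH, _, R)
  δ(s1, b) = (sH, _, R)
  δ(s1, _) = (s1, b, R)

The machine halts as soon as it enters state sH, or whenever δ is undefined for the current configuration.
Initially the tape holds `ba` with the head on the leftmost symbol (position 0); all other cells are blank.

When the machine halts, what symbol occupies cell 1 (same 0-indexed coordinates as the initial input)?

s0 | _[b]a_   read b → write _, move L, go to s1
s1 | [_]_a_   read _ → write b, move R, go to s1
s1 | b[_]a_   read _ → write b, move R, go to s1
s1 | bb[a]_   read a → write _, move R, go to sH
sH | bb_[_]
Cell 1 holds _ when M halts.

_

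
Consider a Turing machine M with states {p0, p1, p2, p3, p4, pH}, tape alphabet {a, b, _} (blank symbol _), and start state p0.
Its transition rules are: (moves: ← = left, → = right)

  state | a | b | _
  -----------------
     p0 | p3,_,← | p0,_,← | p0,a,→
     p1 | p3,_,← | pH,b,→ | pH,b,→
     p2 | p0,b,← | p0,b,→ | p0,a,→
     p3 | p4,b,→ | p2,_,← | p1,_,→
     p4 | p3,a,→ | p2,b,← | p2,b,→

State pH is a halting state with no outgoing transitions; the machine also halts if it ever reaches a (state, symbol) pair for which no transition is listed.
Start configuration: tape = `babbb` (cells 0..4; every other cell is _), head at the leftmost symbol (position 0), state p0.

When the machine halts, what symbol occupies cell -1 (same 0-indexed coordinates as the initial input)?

b

state=p0 head=0 tape=__[b]abbb   (p0,b)→(p0,_,←)
state=p0 head=-1 tape=_[_]_abbb   (p0,_)→(p0,a,→)
state=p0 head=0 tape=_a[_]abbb   (p0,_)→(p0,a,→)
state=p0 head=1 tape=_aa[a]bbb   (p0,a)→(p3,_,←)
state=p3 head=0 tape=_a[a]_bbb   (p3,a)→(p4,b,→)
state=p4 head=1 tape=_ab[_]bbb   (p4,_)→(p2,b,→)
state=p2 head=2 tape=_abb[b]bb   (p2,b)→(p0,b,→)
state=p0 head=3 tape=_abbb[b]b   (p0,b)→(p0,_,←)
state=p0 head=2 tape=_abb[b]_b   (p0,b)→(p0,_,←)
state=p0 head=1 tape=_ab[b]__b   (p0,b)→(p0,_,←)
state=p0 head=0 tape=_a[b]___b   (p0,b)→(p0,_,←)
state=p0 head=-1 tape=_[a]____b   (p0,a)→(p3,_,←)
state=p3 head=-2 tape=[_]_____b   (p3,_)→(p1,_,→)
state=p1 head=-1 tape=_[_]____b   (p1,_)→(pH,b,→)
state=pH head=0 tape=_b[_]___b
Cell -1 holds b when M halts.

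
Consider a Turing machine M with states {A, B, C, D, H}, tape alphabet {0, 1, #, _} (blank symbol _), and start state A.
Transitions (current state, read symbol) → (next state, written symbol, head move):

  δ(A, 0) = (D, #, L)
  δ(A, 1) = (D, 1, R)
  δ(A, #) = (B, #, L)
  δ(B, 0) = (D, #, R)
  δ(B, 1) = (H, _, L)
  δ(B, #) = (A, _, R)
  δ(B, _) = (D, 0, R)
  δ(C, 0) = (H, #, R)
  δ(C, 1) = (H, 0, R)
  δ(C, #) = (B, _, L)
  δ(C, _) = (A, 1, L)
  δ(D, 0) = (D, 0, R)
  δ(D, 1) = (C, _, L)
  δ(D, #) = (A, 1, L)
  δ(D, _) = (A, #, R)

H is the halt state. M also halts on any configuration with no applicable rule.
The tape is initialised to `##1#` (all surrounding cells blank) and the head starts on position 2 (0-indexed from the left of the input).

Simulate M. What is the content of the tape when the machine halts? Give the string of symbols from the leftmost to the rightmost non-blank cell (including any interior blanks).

A | ##[1]#   read 1 → write 1, move R, go to D
D | ##1[#]   read # → write 1, move L, go to A
A | ##[1]1   read 1 → write 1, move R, go to D
D | ##1[1]   read 1 → write _, move L, go to C
C | ##[1]_   read 1 → write 0, move R, go to H
H | ##0[_]
The non-blank tape span at halt is ##0.

##0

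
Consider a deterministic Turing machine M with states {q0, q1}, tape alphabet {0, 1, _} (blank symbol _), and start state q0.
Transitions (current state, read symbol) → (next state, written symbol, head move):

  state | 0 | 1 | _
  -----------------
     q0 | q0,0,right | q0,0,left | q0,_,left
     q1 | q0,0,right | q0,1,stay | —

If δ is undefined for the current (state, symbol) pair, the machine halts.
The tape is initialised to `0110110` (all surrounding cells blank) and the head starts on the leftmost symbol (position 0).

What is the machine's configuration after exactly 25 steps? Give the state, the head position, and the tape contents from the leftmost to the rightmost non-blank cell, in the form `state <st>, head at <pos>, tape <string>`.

state q0, head at 7, tape 0000000

q0 | [0]110110_   read 0 → write 0, move right, go to q0
q0 | 0[1]10110_   read 1 → write 0, move left, go to q0
q0 | [0]010110_   read 0 → write 0, move right, go to q0
q0 | 0[0]10110_   read 0 → write 0, move right, go to q0
q0 | 00[1]0110_   read 1 → write 0, move left, go to q0
q0 | 0[0]00110_   read 0 → write 0, move right, go to q0
q0 | 00[0]0110_   read 0 → write 0, move right, go to q0
q0 | 000[0]110_   read 0 → write 0, move right, go to q0
q0 | 0000[1]10_   read 1 → write 0, move left, go to q0
q0 | 000[0]010_   read 0 → write 0, move right, go to q0
q0 | 0000[0]10_   read 0 → write 0, move right, go to q0
q0 | 00000[1]0_   read 1 → write 0, move left, go to q0
q0 | 0000[0]00_   read 0 → write 0, move right, go to q0
q0 | 00000[0]0_   read 0 → write 0, move right, go to q0
q0 | 000000[0]_   read 0 → write 0, move right, go to q0
q0 | 0000000[_]   read _ → write _, move left, go to q0
q0 | 000000[0]_   read 0 → write 0, move right, go to q0
q0 | 0000000[_]   read _ → write _, move left, go to q0
q0 | 000000[0]_   read 0 → write 0, move right, go to q0
q0 | 0000000[_]   read _ → write _, move left, go to q0
q0 | 000000[0]_   read 0 → write 0, move right, go to q0
q0 | 0000000[_]   read _ → write _, move left, go to q0
q0 | 000000[0]_   read 0 → write 0, move right, go to q0
q0 | 0000000[_]   read _ → write _, move left, go to q0
q0 | 000000[0]_   read 0 → write 0, move right, go to q0
q0 | 0000000[_]
After 25 steps: state q0, head at 7, tape 0000000.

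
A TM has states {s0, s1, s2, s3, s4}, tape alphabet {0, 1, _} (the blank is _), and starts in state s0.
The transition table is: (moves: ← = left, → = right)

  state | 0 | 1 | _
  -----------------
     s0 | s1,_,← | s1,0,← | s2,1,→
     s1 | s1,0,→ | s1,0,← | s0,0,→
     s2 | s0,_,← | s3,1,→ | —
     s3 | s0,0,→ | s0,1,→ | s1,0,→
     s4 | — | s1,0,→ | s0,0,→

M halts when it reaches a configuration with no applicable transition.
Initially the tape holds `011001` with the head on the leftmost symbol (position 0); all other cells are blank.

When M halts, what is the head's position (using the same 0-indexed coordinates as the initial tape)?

s0 | _[0]11001___   read 0 → write _, move ←, go to s1
s1 | [_]_11001___   read _ → write 0, move →, go to s0
s0 | 0[_]11001___   read _ → write 1, move →, go to s2
s2 | 01[1]1001___   read 1 → write 1, move →, go to s3
s3 | 011[1]001___   read 1 → write 1, move →, go to s0
s0 | 0111[0]01___   read 0 → write _, move ←, go to s1
s1 | 011[1]_01___   read 1 → write 0, move ←, go to s1
s1 | 01[1]0_01___   read 1 → write 0, move ←, go to s1
s1 | 0[1]00_01___   read 1 → write 0, move ←, go to s1
s1 | [0]000_01___   read 0 → write 0, move →, go to s1
s1 | 0[0]00_01___   read 0 → write 0, move →, go to s1
s1 | 00[0]0_01___   read 0 → write 0, move →, go to s1
s1 | 000[0]_01___   read 0 → write 0, move →, go to s1
s1 | 0000[_]01___   read _ → write 0, move →, go to s0
s0 | 00000[0]1___   read 0 → write _, move ←, go to s1
s1 | 0000[0]_1___   read 0 → write 0, move →, go to s1
s1 | 00000[_]1___   read _ → write 0, move →, go to s0
s0 | 000000[1]___   read 1 → write 0, move ←, go to s1
s1 | 00000[0]0___   read 0 → write 0, move →, go to s1
s1 | 000000[0]___   read 0 → write 0, move →, go to s1
s1 | 0000000[_]__   read _ → write 0, move →, go to s0
s0 | 00000000[_]_   read _ → write 1, move →, go to s2
s2 | 000000001[_]
At halt the head is at cell 8.

8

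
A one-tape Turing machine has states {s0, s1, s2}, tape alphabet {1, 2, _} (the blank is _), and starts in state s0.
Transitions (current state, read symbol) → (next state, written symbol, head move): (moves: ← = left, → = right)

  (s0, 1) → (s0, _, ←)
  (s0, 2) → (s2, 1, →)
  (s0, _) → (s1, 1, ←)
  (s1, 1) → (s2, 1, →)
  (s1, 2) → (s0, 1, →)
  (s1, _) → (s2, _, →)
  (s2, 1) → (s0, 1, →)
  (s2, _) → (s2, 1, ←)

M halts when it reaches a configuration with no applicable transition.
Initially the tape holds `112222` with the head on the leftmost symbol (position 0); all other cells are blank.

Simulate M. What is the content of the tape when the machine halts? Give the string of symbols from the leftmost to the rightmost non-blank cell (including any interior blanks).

11111222

state=s0 head=0 tape=___[1]12222   (s0,1)→(s0,_,←)
state=s0 head=-1 tape=__[_]_12222   (s0,_)→(s1,1,←)
state=s1 head=-2 tape=_[_]1_12222   (s1,_)→(s2,_,→)
state=s2 head=-1 tape=__[1]_12222   (s2,1)→(s0,1,→)
state=s0 head=0 tape=__1[_]12222   (s0,_)→(s1,1,←)
state=s1 head=-1 tape=__[1]112222   (s1,1)→(s2,1,→)
state=s2 head=0 tape=__1[1]12222   (s2,1)→(s0,1,→)
state=s0 head=1 tape=__11[1]2222   (s0,1)→(s0,_,←)
state=s0 head=0 tape=__1[1]_2222   (s0,1)→(s0,_,←)
state=s0 head=-1 tape=__[1]__2222   (s0,1)→(s0,_,←)
state=s0 head=-2 tape=_[_]___2222   (s0,_)→(s1,1,←)
state=s1 head=-3 tape=[_]1___2222   (s1,_)→(s2,_,→)
state=s2 head=-2 tape=_[1]___2222   (s2,1)→(s0,1,→)
state=s0 head=-1 tape=_1[_]__2222   (s0,_)→(s1,1,←)
state=s1 head=-2 tape=_[1]1__2222   (s1,1)→(s2,1,→)
state=s2 head=-1 tape=_1[1]__2222   (s2,1)→(s0,1,→)
state=s0 head=0 tape=_11[_]_2222   (s0,_)→(s1,1,←)
state=s1 head=-1 tape=_1[1]1_2222   (s1,1)→(s2,1,→)
state=s2 head=0 tape=_11[1]_2222   (s2,1)→(s0,1,→)
state=s0 head=1 tape=_111[_]2222   (s0,_)→(s1,1,←)
state=s1 head=0 tape=_11[1]12222   (s1,1)→(s2,1,→)
state=s2 head=1 tape=_111[1]2222   (s2,1)→(s0,1,→)
state=s0 head=2 tape=_1111[2]222   (s0,2)→(s2,1,→)
state=s2 head=3 tape=_11111[2]22
The non-blank tape span at halt is 11111222.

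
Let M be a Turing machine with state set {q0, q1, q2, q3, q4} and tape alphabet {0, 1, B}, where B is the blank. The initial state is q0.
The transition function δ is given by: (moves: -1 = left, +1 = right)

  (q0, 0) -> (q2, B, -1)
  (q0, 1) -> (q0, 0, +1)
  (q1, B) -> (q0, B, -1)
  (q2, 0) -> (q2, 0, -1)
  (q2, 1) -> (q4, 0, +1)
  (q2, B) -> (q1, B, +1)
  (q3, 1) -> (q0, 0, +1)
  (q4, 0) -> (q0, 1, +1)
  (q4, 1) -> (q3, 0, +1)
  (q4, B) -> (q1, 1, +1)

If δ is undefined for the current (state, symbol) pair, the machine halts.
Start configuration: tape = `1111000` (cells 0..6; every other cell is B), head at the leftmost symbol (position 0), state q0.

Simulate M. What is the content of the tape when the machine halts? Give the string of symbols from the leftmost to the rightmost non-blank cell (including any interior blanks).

q0 | B[1]111000   read 1 → write 0, move +1, go to q0
q0 | B0[1]11000   read 1 → write 0, move +1, go to q0
q0 | B00[1]1000   read 1 → write 0, move +1, go to q0
q0 | B000[1]000   read 1 → write 0, move +1, go to q0
q0 | B0000[0]00   read 0 → write B, move -1, go to q2
q2 | B000[0]B00   read 0 → write 0, move -1, go to q2
q2 | B00[0]0B00   read 0 → write 0, move -1, go to q2
q2 | B0[0]00B00   read 0 → write 0, move -1, go to q2
q2 | B[0]000B00   read 0 → write 0, move -1, go to q2
q2 | [B]0000B00   read B → write B, move +1, go to q1
q1 | B[0]000B00
The non-blank tape span at halt is 0000B00.

0000B00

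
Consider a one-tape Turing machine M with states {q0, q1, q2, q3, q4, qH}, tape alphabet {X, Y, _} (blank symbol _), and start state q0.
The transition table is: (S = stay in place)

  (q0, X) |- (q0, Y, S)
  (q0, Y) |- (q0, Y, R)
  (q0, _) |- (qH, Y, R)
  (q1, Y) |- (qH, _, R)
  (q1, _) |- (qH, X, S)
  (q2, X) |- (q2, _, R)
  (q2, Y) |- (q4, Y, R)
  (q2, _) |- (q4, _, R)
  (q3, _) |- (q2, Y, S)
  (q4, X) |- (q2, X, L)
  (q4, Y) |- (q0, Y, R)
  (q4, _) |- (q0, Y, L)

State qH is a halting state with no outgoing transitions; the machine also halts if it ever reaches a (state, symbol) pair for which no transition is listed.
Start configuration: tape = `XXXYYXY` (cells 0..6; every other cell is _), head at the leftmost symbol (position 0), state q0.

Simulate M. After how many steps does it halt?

12

state=q0 head=0 tape=[X]XXYYXY__   (q0,X)→(q0,Y,S)
state=q0 head=0 tape=[Y]XXYYXY__   (q0,Y)→(q0,Y,R)
state=q0 head=1 tape=Y[X]XYYXY__   (q0,X)→(q0,Y,S)
state=q0 head=1 tape=Y[Y]XYYXY__   (q0,Y)→(q0,Y,R)
state=q0 head=2 tape=YY[X]YYXY__   (q0,X)→(q0,Y,S)
state=q0 head=2 tape=YY[Y]YYXY__   (q0,Y)→(q0,Y,R)
state=q0 head=3 tape=YYY[Y]YXY__   (q0,Y)→(q0,Y,R)
state=q0 head=4 tape=YYYY[Y]XY__   (q0,Y)→(q0,Y,R)
state=q0 head=5 tape=YYYYY[X]Y__   (q0,X)→(q0,Y,S)
state=q0 head=5 tape=YYYYY[Y]Y__   (q0,Y)→(q0,Y,R)
state=q0 head=6 tape=YYYYYY[Y]__   (q0,Y)→(q0,Y,R)
state=q0 head=7 tape=YYYYYYY[_]_   (q0,_)→(qH,Y,R)
state=qH head=8 tape=YYYYYYYY[_]
M halts after 12 transitions.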